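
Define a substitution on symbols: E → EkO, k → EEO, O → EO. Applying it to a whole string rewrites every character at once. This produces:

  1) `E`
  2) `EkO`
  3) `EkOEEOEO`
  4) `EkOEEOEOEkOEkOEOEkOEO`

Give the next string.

EkOEEOEOEkOEkOEOEkOEOEkOEEOEOEkOEEOEOEkOEOEkOEEOEOEkOEO

Applying the rule to each of the 21 symbols of EkOEEOEOEkOEkOEOEkOEO gives the pieces EkO EEO EO EkO EkO EO EkO EO EkO EEO EO EkO EEO EO EkO EO EkO EEO EO EkO EO, which concatenate to the answer.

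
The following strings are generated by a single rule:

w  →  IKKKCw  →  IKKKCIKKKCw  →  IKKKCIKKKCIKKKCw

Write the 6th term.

The strings grow by a fixed prefix IKKKC each time.
From IKKKCIKKKCIKKKCw, 2 further steps: IKKKCIKKKCIKKKCw → IKKKCIKKKCIKKKCIKKKCw → (answer).

IKKKCIKKKCIKKKCIKKKCIKKKCw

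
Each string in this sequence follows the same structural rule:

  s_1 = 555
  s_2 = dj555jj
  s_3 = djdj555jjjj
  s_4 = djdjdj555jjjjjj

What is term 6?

djdjdjdjdj555jjjjjjjjjj

Every step adds dj to the front and jj to the end of the previous string.
From djdjdj555jjjjjj, 2 further steps: djdjdj555jjjjjj → djdjdjdj555jjjjjjjj → (answer).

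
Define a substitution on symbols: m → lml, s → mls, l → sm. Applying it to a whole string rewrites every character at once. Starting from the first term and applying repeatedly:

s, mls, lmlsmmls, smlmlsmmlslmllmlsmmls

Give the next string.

Replace each of the 21 characters of smlmlsmmlslmllmlsmmls in place — mls lml sm lml sm mls lml lml sm mls sm lml sm sm lml sm mls lml lml sm mls — and concatenate.

mlslmlsmlmlsmmlslmllmlsmmlssmlmlsmsmlmlsmmlslmllmlsmmls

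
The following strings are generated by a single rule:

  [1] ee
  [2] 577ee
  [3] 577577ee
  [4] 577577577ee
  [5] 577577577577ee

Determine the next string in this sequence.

577577577577577ee

The strings grow by a fixed prefix 577 each time.
So the next term is 577·577577577577ee.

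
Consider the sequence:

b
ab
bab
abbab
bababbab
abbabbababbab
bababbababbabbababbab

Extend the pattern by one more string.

abbabbababbabbababbababbabbababbab

Each term (from the third on) is the two preceding terms concatenated in order: term 3 = b·ab = bab.
Continuing: abbabbababbab · bababbababbabbababbab gives term 8.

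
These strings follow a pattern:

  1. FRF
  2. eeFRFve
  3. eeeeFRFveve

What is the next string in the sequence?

eeeeeeFRFveveve

Every step adds ee to the front and ve to the end of the previous string.
So the next term is ee·eeeeFRFveve·ve.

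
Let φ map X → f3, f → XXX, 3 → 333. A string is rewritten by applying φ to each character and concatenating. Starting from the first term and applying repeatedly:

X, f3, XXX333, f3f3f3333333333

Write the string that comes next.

XXX333XXX333XXX333333333333333333333333333333

Applying the rule to each of the 15 symbols of f3f3f3333333333 gives the pieces XXX 333 XXX 333 XXX 333 333 333 333 333 333 333 333 333 333, which concatenate to the answer.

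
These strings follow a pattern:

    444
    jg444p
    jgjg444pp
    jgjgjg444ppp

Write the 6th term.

jgjgjgjgjg444ppppp

Every step adds jg to the front and p to the end of the previous string.
From jgjgjg444ppp, 2 further steps: jgjgjg444ppp → jgjgjgjg444pppp → (answer).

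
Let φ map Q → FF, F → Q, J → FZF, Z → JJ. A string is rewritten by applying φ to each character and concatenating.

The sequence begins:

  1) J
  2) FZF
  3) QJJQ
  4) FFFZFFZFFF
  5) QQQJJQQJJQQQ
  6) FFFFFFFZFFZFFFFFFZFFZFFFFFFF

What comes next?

QQQQQQQJJQQJJQQQQQQJJQQJJQQQQQQQ

φ(FFFFFFFZFFZFFFFFFZFFZFFFFFFF) expands symbol-by-symbol to Q Q Q Q Q Q Q JJ Q Q JJ Q Q Q Q Q Q JJ Q Q JJ Q Q Q Q Q Q Q; joining the 28 pieces gives the next term.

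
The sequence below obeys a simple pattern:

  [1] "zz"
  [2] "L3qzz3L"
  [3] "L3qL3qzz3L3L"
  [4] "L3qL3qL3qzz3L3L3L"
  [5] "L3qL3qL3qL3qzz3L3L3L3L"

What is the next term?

L3qL3qL3qL3qL3qzz3L3L3L3L3L

Every step adds L3q to the front and 3L to the end of the previous string.
So the next term is L3q·L3qL3qL3qL3qzz3L3L3L3L·3L.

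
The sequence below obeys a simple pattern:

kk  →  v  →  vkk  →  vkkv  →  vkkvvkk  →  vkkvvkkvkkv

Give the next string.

This is a Fibonacci-style word recurrence s(k) = s(k−1)·s(k−2): e.g. v·kk = vkk.
Continuing: vkkvvkkvkkv · vkkvvkk gives term 7.

vkkvvkkvkkvvkkvvkk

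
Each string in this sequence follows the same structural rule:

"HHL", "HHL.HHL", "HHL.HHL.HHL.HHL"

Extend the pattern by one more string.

HHL.HHL.HHL.HHL.HHL.HHL.HHL.HHL

Each string is two copies of the previous one joined by '.'.
So the next term is two copies of HHL.HHL.HHL.HHL with '.' between the halves.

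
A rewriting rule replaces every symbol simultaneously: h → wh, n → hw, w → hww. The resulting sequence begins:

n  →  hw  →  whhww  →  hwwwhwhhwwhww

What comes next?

whhwwhwwhwwwhhwwwhwhhwwhwwwhhwwhww

φ(hwwwhwhhwwhww) expands symbol-by-symbol to wh hww hww hww wh hww wh wh hww hww wh hww hww; joining the 13 pieces gives the next term.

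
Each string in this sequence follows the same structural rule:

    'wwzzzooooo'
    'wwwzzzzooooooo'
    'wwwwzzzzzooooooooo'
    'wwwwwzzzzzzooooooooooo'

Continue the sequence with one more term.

Each string has the form w^{n} z^{n+1} o^{2n+1}, where the shown terms are n = 2, 3, 4, 5.
At n = 6 the blocks have lengths 6, 7, 13.

wwwwwwzzzzzzzooooooooooooo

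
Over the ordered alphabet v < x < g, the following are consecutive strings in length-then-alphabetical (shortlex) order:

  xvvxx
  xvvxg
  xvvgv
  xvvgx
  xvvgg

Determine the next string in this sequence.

Treat xvvgg as a base-3 numeral over the given alphabet and add one, carrying through any trailing g's.

xvxvv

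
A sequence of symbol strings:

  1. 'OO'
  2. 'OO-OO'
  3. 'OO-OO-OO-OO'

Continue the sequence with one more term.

OO-OO-OO-OO-OO-OO-OO-OO

Every step duplicates the string with '-' between the halves.
One more doubling of OO-OO-OO-OO gives the answer.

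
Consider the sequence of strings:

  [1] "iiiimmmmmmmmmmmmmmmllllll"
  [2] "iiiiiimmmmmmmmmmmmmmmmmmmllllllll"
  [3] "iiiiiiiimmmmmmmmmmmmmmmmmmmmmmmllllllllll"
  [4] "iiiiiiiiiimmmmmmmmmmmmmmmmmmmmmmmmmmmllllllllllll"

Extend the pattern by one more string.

iiiiiiiiiiiimmmmmmmmmmmmmmmmmmmmmmmmmmmmmmmllllllllllllll

The n-th term is 2n-2 i's then 4n+3 m's then 2n l's, where the shown terms are n = 3, 4, 5, 6.
Setting n = 7 gives 12, 31, 14 characters in each block.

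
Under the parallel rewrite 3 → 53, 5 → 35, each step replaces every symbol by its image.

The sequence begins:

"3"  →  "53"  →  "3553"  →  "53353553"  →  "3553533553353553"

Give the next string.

53353553355353353553533553353553

Applying the rule to each of the 16 symbols of 3553533553353553 gives the pieces 53 35 35 53 35 53 53 35 35 53 53 35 53 35 35 53, which concatenate to the answer.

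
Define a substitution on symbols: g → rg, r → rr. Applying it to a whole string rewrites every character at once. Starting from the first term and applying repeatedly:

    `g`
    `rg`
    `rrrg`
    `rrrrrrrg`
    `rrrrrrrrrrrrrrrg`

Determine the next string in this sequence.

rrrrrrrrrrrrrrrrrrrrrrrrrrrrrrrg

Replace each of the 16 characters of rrrrrrrrrrrrrrrg in place — rr rr rr rr rr rr rr rr rr rr rr rr rr rr rr rg — and concatenate.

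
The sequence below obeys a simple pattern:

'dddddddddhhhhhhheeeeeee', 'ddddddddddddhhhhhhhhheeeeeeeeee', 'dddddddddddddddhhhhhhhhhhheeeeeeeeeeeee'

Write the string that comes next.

ddddddddddddddddddhhhhhhhhhhhhheeeeeeeeeeeeeeee

The n-th term is 3n+3 d's then 2n+3 h's then 3n+1 e's, where the shown terms are n = 2, 3, 4.
For the next term, n = 5, so the run lengths are 18, 13, 16.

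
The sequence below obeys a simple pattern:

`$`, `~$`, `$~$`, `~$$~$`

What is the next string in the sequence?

$~$~$$~$

Each term (from the third on) is the two preceding terms concatenated in order: term 3 = $·~$ = $~$.
The next term joins $~$ and ~$$~$.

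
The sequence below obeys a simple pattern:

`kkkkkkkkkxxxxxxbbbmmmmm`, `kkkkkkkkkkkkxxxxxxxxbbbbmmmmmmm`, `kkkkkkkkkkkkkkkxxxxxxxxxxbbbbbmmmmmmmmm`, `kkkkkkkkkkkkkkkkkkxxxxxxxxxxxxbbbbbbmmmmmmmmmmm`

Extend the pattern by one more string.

Term n consists of 3n k's, followed by 2n x's, followed by n b's, followed by 2n-1 m's, where the shown terms are n = 3, 4, 5, 6.
For the next term, n = 7, so the run lengths are 21, 14, 7, 13.

kkkkkkkkkkkkkkkkkkkkkxxxxxxxxxxxxxxbbbbbbbmmmmmmmmmmmmm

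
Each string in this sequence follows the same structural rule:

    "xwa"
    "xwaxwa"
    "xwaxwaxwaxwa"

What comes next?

Each string is two copies of the previous one concatenated.
Doubling xwaxwaxwaxwa:

xwaxwaxwaxwaxwaxwaxwaxwa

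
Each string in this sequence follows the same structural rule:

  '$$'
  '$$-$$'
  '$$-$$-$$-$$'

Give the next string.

$$-$$-$$-$$-$$-$$-$$-$$

Each string is two copies of the previous one joined by '-'.
One more doubling of $$-$$-$$-$$ gives the answer.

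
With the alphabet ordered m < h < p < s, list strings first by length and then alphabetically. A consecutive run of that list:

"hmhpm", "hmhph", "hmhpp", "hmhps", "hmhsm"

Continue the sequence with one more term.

hmhsh

Find the rightmost character of hmhsm below s, bump it to the next letter, and reset everything to its right to m.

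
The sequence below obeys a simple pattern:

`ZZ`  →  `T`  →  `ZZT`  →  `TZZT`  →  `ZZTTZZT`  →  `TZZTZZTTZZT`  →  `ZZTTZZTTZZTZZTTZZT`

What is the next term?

Each term (from the third on) is the two preceding terms concatenated in order: term 3 = ZZ·T = ZZT.
Continuing: TZZTZZTTZZT · ZZTTZZTTZZTZZTTZZT gives term 8.

TZZTZZTTZZTZZTTZZTTZZTZZTTZZT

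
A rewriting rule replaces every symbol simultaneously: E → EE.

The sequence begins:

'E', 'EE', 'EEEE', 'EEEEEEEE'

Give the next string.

EEEEEEEEEEEEEEEE

Rewriting each symbol of EEEEEEEE: E→EE, E→EE, E→EE, E→EE, E→EE, E→EE, E→EE, E→EE, which concatenates to EE EE EE EE EE EE EE EE.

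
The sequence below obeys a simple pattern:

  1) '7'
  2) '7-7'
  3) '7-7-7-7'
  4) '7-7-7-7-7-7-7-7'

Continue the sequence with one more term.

7-7-7-7-7-7-7-7-7-7-7-7-7-7-7-7

Each string is two copies of the previous one joined by '-'.
So the next term is two copies of 7-7-7-7-7-7-7-7 with '-' between the halves.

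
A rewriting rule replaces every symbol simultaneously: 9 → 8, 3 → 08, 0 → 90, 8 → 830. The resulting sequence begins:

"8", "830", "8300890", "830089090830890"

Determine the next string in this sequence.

8300890908308908908300890830890

Replace each of the 15 characters of 830089090830890 in place — 830 08 90 90 830 8 90 8 90 830 08 90 830 8 90 — and concatenate.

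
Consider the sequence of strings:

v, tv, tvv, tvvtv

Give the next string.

Each term (from the third on) is the previous term followed by the one before it: term 3 = tv·v = tvv.
The next term joins tvvtv and tvv.

tvvtvtvv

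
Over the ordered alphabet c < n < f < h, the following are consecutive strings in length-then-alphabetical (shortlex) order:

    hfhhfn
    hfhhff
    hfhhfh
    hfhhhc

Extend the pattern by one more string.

The successor of hfhhhc increments the rightmost position that isn't already h and resets every position after it to c.

hfhhhn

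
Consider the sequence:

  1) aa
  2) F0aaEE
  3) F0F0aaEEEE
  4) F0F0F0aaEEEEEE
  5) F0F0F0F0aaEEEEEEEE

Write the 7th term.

F0F0F0F0F0F0aaEEEEEEEEEEEE

Each term wraps the previous one in F0 on the left and EE on the right.
From F0F0F0F0aaEEEEEEEE, 2 further steps: F0F0F0F0aaEEEEEEEE → F0F0F0F0F0aaEEEEEEEEEE → (answer).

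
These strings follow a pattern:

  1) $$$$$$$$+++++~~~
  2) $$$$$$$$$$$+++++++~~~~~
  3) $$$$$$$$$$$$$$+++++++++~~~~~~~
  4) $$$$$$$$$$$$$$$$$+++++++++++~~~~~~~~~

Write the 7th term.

Term n consists of 3n+2 $'s, followed by 2n+1 +'s, followed by 2n-1 ~'s, where the shown terms are n = 2, 3, 4, 5.
For term 7, n = 8, so the run lengths are 26, 17, 15.

$$$$$$$$$$$$$$$$$$$$$$$$$$+++++++++++++++++~~~~~~~~~~~~~~~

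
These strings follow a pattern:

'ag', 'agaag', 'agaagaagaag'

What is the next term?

s(k+1) = s(k)·a·s(k) — each term doubles the last with 'a' between the halves.
One more doubling of agaagaagaag gives the answer.

agaagaagaagaagaagaagaag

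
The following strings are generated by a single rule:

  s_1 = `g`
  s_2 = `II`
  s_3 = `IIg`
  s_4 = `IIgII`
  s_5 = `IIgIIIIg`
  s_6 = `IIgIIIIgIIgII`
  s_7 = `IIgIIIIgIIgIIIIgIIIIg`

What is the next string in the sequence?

IIgIIIIgIIgIIIIgIIIIgIIgIIIIgIIgII

From term 3 onward, concatenate the last term with the second-to-last: II·g = IIg, IIg·II = IIgII, …
Continuing: IIgIIIIgIIgIIIIgIIIIg · IIgIIIIgIIgII gives term 8.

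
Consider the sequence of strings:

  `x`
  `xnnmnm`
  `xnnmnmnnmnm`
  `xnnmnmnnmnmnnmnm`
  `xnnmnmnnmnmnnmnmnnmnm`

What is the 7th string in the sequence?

The strings grow by a fixed suffix nnmnm each time.
From xnnmnmnnmnmnnmnmnnmnm, 2 further steps: xnnmnmnnmnmnnmnmnnmnm → xnnmnmnnmnmnnmnmnnmnmnnmnm → (answer).

xnnmnmnnmnmnnmnmnnmnmnnmnmnnmnm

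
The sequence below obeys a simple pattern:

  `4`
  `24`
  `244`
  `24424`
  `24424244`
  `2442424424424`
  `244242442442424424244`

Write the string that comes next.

2442424424424244242442442424424424

This is a Fibonacci-style word recurrence s(k) = s(k−1)·s(k−2): e.g. 24·4 = 244.
The next term joins 244242442442424424244 and 2442424424424.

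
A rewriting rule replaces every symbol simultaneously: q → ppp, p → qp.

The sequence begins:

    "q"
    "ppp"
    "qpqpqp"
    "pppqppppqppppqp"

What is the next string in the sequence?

Applying the rule to each of the 15 symbols of pppqppppqppppqp gives the pieces qp qp qp ppp qp qp qp qp ppp qp qp qp qp ppp qp, which concatenate to the answer.

qpqpqppppqpqpqpqppppqpqpqpqppppqp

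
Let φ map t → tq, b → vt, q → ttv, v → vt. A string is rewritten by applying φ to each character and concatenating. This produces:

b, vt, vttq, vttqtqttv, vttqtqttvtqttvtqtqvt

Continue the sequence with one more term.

vttqtqttvtqttvtqtqvttqttvtqtqvttqttvtqttvvttq

φ(vttqtqttvtqttvtqtqvt) expands symbol-by-symbol to vt tq tq ttv tq ttv tq tq vt tq ttv tq tq vt tq ttv tq ttv vt tq; joining the 20 pieces gives the next term.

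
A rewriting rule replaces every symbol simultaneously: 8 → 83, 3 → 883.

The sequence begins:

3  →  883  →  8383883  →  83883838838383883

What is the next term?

83883838388383883838388383883838838383883

Replace each of the 17 characters of 83883838838383883 in place — 83 883 83 83 883 83 883 83 83 883 83 883 83 883 83 83 883 — and concatenate.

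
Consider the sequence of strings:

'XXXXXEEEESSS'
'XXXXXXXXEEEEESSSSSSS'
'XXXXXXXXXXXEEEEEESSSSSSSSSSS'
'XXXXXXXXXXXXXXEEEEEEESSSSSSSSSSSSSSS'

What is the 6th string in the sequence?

Reading off run lengths: X runs 5, 8, 11, 14; E runs 4, 5, 6, 7; S runs 3, 7, 11, 15 — each is linear in n (n = 1, 2, …).
At n = 6 the blocks have lengths 20, 9, 23.

XXXXXXXXXXXXXXXXXXXXEEEEEEEEESSSSSSSSSSSSSSSSSSSSSSS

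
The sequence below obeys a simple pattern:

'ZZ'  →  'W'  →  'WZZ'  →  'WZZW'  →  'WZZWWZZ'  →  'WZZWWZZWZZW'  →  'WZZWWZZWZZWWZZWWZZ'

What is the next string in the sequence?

Each term (from the third on) is the previous term followed by the one before it: term 3 = W·ZZ = WZZ.
Continuing: WZZWWZZWZZWWZZWWZZ · WZZWWZZWZZW gives term 8.

WZZWWZZWZZWWZZWWZZWZZWWZZWZZW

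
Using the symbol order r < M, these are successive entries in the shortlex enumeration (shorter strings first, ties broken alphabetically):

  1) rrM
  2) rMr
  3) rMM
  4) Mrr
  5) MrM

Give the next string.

MMr

Treat MrM as a base-2 numeral over the given alphabet and add one, carrying through any trailing M's.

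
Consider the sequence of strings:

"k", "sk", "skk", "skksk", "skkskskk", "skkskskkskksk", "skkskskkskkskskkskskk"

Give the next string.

Each term (from the third on) is the previous term followed by the one before it: term 3 = sk·k = skk.
The next term joins skkskskkskkskskkskskk and skkskskkskksk.

skkskskkskkskskkskskkskkskskkskksk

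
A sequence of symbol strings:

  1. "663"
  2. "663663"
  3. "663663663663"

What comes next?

s(k+1) = s(k)·s(k) — each term doubles the last.
Doubling 663663663663:

663663663663663663663663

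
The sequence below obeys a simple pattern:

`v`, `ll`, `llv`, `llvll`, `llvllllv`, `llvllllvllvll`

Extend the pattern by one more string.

From term 3 onward, concatenate the last term with the second-to-last: ll·v = llv, llv·ll = llvll, …
So term 7 is llvllllvllvll·llvllllv.

llvllllvllvllllvllllv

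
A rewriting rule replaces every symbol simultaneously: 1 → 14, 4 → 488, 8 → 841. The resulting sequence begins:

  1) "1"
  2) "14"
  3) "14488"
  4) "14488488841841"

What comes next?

Replace each of the 14 characters of 14488488841841 in place — 14 488 488 841 841 488 841 841 841 488 14 841 488 14 — and concatenate.

144884888418414888418418414881484148814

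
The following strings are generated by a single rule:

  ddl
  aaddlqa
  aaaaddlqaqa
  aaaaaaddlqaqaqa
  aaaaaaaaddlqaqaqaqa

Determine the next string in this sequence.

s(k+1) = aa·s(k)·qa, so each term gains aa as a prefix and qa as a suffix.
So the next term is aa·aaaaaaaaddlqaqaqaqa·qa.

aaaaaaaaaaddlqaqaqaqaqa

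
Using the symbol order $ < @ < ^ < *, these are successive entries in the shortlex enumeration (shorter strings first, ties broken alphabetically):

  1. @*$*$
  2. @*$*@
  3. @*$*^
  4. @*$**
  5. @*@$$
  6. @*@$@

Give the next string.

@*@$^

Treat @*@$@ as a base-4 numeral over the given alphabet and add one, carrying through any trailing *'s.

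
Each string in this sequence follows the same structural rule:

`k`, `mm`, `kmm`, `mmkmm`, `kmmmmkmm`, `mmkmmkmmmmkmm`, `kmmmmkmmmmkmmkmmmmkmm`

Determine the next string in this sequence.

From term 3 onward, concatenate the second-to-last term with the last: k·mm = kmm, mm·kmm = mmkmm, …
So term 8 is mmkmmkmmmmkmm·kmmmmkmmmmkmmkmmmmkmm.

mmkmmkmmmmkmmkmmmmkmmmmkmmkmmmmkmm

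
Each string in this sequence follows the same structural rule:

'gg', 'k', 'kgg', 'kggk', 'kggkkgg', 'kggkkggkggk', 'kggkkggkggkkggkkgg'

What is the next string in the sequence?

This is a Fibonacci-style word recurrence s(k) = s(k−1)·s(k−2): e.g. k·gg = kgg.
So term 8 is kggkkggkggkkggkkgg·kggkkggkggk.

kggkkggkggkkggkkggkggkkggkggk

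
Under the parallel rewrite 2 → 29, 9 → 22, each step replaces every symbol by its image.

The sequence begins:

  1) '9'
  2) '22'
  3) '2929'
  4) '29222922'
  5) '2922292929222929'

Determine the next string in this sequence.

29222929292229222922292929222922

Applying the rule to each of the 16 symbols of 2922292929222929 gives the pieces 29 22 29 29 29 22 29 22 29 22 29 29 29 22 29 22, which concatenate to the answer.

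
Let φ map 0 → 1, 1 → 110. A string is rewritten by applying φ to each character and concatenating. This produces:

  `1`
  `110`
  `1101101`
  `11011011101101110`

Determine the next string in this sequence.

11011011101101110110110111011011101101101

Applying the rule to each of the 17 symbols of 11011011101101110 gives the pieces 110 110 1 110 110 1 110 110 110 1 110 110 1 110 110 110 1, which concatenate to the answer.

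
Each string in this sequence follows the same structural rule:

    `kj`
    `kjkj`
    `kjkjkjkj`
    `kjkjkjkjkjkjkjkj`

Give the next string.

kjkjkjkjkjkjkjkjkjkjkjkjkjkjkjkj

s(k+1) = s(k)·s(k) — each term doubles the last.
One more doubling of kjkjkjkjkjkjkjkj gives the answer.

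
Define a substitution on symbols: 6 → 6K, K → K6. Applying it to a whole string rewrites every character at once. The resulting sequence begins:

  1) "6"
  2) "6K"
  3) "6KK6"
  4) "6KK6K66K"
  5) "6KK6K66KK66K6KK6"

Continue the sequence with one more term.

Applying the rule to each of the 16 symbols of 6KK6K66KK66K6KK6 gives the pieces 6K K6 K6 6K K6 6K 6K K6 K6 6K 6K K6 6K K6 K6 6K, which concatenate to the answer.

6KK6K66KK66K6KK6K66K6KK66KK6K66K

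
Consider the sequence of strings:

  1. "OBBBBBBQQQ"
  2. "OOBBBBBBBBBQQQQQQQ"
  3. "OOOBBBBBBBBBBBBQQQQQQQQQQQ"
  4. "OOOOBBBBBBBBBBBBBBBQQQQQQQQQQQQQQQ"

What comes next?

OOOOOBBBBBBBBBBBBBBBBBBQQQQQQQQQQQQQQQQQQQ

Reading off run lengths: O runs 1, 2, 3, 4; B runs 6, 9, 12, 15; Q runs 3, 7, 11, 15 — each is linear in n (n = 1, 2, …).
At n = 5 the blocks have lengths 5, 18, 19.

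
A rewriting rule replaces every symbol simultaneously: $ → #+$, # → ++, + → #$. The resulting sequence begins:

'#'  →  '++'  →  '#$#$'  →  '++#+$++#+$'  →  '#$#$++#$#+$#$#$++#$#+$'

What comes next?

Applying the rule to each of the 22 symbols of #$#$++#$#+$#$#$++#$#+$ gives the pieces ++ #+$ ++ #+$ #$ #$ ++ #+$ ++ #$ #+$ ++ #+$ ++ #+$ #$ #$ ++ #+$ ++ #$ #+$, which concatenate to the answer.

++#+$++#+$#$#$++#+$++#$#+$++#+$++#+$#$#$++#+$++#$#+$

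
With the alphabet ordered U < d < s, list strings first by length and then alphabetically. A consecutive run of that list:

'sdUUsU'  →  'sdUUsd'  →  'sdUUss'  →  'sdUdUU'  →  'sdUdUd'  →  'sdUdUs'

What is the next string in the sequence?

Treat sdUdUs as a base-3 numeral over the given alphabet and add one, carrying through any trailing s's.

sdUddU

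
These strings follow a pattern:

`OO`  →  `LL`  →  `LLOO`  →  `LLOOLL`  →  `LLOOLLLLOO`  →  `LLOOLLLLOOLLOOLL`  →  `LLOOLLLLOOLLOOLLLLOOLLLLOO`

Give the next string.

LLOOLLLLOOLLOOLLLLOOLLLLOOLLOOLLLLOOLLOOLL

Each term (from the third on) is the previous term followed by the one before it: term 3 = LL·OO = LLOO.
So term 8 is LLOOLLLLOOLLOOLLLLOOLLLLOO·LLOOLLLLOOLLOOLL.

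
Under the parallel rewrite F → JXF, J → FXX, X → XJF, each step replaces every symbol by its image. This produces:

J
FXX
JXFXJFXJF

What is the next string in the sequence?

Rewriting each symbol of JXFXJFXJF: J→FXX, X→XJF, F→JXF, X→XJF, J→FXX, F→JXF, X→XJF, J→FXX, F→JXF, which concatenates to FXX XJF JXF XJF FXX JXF XJF FXX JXF.

FXXXJFJXFXJFFXXJXFXJFFXXJXF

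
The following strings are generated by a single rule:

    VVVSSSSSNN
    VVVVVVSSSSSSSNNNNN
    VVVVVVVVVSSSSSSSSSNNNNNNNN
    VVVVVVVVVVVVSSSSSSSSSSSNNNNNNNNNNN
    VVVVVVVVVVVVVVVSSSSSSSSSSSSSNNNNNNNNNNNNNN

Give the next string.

Each string has the form V^{3n} S^{2n+3} N^{3n-1} (n = 1, 2, …).
At n = 6 the blocks have lengths 18, 15, 17.

VVVVVVVVVVVVVVVVVVSSSSSSSSSSSSSSSNNNNNNNNNNNNNNNNN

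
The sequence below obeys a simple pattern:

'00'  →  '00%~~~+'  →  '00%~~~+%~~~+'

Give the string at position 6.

00%~~~+%~~~+%~~~+%~~~+%~~~+

Every step adds %~~~+ to the end: s(k+1) = s(k)·%~~~+.
From 00%~~~+%~~~+, 3 further steps: 00%~~~+%~~~+ → 00%~~~+%~~~+%~~~+ → 00%~~~+%~~~+%~~~+%~~~+ → (answer).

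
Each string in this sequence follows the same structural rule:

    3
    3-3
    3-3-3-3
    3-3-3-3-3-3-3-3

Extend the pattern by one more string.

3-3-3-3-3-3-3-3-3-3-3-3-3-3-3-3

Each string is two copies of the previous one joined by '-'.
One more doubling of 3-3-3-3-3-3-3-3 gives the answer.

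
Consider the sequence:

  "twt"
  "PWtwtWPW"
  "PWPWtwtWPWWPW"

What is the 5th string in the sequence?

PWPWPWPWtwtWPWWPWWPWWPW

Each term wraps the previous one in PW on the left and WPW on the right.
From PWPWtwtWPWWPW, 2 further steps: PWPWtwtWPWWPW → PWPWPWtwtWPWWPWWPW → (answer).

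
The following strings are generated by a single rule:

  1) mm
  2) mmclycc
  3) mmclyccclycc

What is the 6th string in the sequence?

The strings grow by a fixed suffix clycc each time.
From mmclyccclycc, 3 further steps: mmclyccclycc → mmclyccclyccclycc → mmclyccclyccclyccclycc → (answer).

mmclyccclyccclyccclyccclycc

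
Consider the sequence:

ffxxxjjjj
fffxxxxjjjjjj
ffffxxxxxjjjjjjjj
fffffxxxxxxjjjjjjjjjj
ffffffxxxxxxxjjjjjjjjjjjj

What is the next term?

The n-th term is n f's then n+1 x's then 2n j's, where the shown terms are n = 2, 3, 4, 5, 6.
Setting n = 7 gives 7, 8, 14 characters in each block.

fffffffxxxxxxxxjjjjjjjjjjjjjj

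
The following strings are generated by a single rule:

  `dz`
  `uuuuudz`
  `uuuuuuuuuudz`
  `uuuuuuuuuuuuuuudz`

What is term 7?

The strings grow by a fixed prefix uuuuu each time.
From uuuuuuuuuuuuuuudz, 3 further steps: uuuuuuuuuuuuuuudz → uuuuuuuuuuuuuuuuuuuudz → uuuuuuuuuuuuuuuuuuuuuuuuudz → (answer).

uuuuuuuuuuuuuuuuuuuuuuuuuuuuuudz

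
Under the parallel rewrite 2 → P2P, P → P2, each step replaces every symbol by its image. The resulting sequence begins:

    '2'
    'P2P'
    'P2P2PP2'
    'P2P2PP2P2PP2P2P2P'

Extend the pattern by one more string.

φ(P2P2PP2P2PP2P2P2P) expands symbol-by-symbol to P2 P2P P2 P2P P2 P2 P2P P2 P2P P2 P2 P2P P2 P2P P2 P2P P2; joining the 17 pieces gives the next term.

P2P2PP2P2PP2P2P2PP2P2PP2P2P2PP2P2PP2P2PP2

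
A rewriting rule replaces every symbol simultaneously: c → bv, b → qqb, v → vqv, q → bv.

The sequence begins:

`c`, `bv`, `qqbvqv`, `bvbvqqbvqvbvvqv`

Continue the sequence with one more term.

qqbvqvqqbvqvbvbvqqbvqvbvvqvqqbvqvvqvbvvqv

Replace each of the 15 characters of bvbvqqbvqvbvvqv in place — qqb vqv qqb vqv bv bv qqb vqv bv vqv qqb vqv vqv bv vqv — and concatenate.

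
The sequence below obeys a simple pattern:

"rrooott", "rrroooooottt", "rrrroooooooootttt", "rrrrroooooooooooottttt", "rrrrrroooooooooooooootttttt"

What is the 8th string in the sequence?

rrrrrrrrroooooooooooooooooooooooottttttttt

Term n consists of n+1 r's, followed by 3n o's, followed by n+1 t's (n = 1, 2, …).
Setting n = 8 gives 9, 24, 9 characters in each block.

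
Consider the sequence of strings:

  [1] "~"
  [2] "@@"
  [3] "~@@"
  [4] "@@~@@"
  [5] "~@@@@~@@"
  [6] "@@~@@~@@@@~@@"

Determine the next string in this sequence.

~@@@@~@@@@~@@~@@@@~@@

This is a Fibonacci-style word recurrence s(k) = s(k−2)·s(k−1): e.g. ~·@@ = ~@@.
The next term joins ~@@@@~@@ and @@~@@~@@@@~@@.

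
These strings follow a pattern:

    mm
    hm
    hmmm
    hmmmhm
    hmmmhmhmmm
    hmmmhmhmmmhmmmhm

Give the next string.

This is a Fibonacci-style word recurrence s(k) = s(k−1)·s(k−2): e.g. hm·mm = hmmm.
So term 7 is hmmmhmhmmmhmmmhm·hmmmhmhmmm.

hmmmhmhmmmhmmmhmhmmmhmhmmm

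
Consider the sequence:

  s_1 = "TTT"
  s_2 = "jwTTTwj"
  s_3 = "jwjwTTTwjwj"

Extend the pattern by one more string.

s(k+1) = jw·s(k)·wj, so each term gains jw as a prefix and wj as a suffix.
Applying this once more to jwjwTTTwjwj:

jwjwjwTTTwjwjwj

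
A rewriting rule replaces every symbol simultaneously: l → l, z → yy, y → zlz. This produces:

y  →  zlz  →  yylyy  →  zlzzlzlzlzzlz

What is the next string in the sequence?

Rewriting the 13 symbols of zlzzlzlzlzzlz one by one yields yy l yy yy l yy l yy l yy yy l yy; concatenated:

yylyyyylyylyylyyyylyy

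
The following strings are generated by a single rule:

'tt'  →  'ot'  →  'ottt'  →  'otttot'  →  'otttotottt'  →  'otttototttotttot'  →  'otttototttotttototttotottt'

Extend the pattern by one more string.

otttototttotttototttototttotttototttotttot

This is a Fibonacci-style word recurrence s(k) = s(k−1)·s(k−2): e.g. ot·tt = ottt.
The next term joins otttototttotttototttotottt and otttototttotttot.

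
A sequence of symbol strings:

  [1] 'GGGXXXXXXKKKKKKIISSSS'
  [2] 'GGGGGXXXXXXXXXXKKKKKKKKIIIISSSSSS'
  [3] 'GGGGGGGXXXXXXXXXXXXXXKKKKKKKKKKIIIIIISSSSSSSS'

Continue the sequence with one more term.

GGGGGGGGGXXXXXXXXXXXXXXXXXXKKKKKKKKKKKKIIIIIIIISSSSSSSSSS

Reading off run lengths: G runs 3, 5, 7; X runs 6, 10, 14; K runs 6, 8, 10; I runs 2, 4, 6; S runs 4, 6, 8 — each is linear in n, where the shown terms are n = 2, 3, 4.
At n = 5 the blocks have lengths 9, 18, 12, 8, 10.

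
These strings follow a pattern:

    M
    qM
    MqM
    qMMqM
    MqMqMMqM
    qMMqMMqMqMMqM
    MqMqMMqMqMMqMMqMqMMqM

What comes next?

qMMqMMqMqMMqMMqMqMMqMqMMqMMqMqMMqM

From term 3 onward, concatenate the second-to-last term with the last: M·qM = MqM, qM·MqM = qMMqM, …
The next term joins qMMqMMqMqMMqM and MqMqMMqMqMMqMMqMqMMqM.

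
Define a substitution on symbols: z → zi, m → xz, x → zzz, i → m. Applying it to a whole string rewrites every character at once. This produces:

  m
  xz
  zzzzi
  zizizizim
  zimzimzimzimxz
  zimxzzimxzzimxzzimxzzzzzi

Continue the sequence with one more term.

zimxzzzzzizimxzzzzzizimxzzzzzizimxzzzzzizizizizim

Applying the rule to each of the 25 symbols of zimxzzimxzzimxzzimxzzzzzi gives the pieces zi m xz zzz zi zi m xz zzz zi zi m xz zzz zi zi m xz zzz zi zi zi zi zi m, which concatenate to the answer.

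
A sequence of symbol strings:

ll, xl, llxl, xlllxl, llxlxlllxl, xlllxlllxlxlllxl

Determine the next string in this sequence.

llxlxlllxlxlllxlllxlxlllxl

From term 3 onward, concatenate the second-to-last term with the last: ll·xl = llxl, xl·llxl = xlllxl, …
The next term joins llxlxlllxl and xlllxlllxlxlllxl.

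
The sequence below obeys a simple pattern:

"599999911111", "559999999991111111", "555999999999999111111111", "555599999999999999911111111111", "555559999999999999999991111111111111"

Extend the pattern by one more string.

555555999999999999999999999111111111111111

Reading off run lengths: 5 runs 1, 2, 3, 4, 5; 9 runs 6, 9, 12, 15, 18; 1 runs 5, 7, 9, 11, 13 — each is linear in n, where the shown terms are n = 2, 3, 4, 5, 6.
Setting n = 7 gives 6, 21, 15 characters in each block.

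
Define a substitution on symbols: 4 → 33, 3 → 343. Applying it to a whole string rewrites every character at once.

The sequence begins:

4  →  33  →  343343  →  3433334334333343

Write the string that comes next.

Applying the rule to each of the 16 symbols of 3433334334333343 gives the pieces 343 33 343 343 343 343 33 343 343 33 343 343 343 343 33 343, which concatenate to the answer.

34333343343343343333433433334334334334333343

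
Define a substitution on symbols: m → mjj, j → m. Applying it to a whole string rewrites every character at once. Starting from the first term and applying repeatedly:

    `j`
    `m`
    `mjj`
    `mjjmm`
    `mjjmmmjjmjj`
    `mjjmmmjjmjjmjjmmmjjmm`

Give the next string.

Replace each of the 21 characters of mjjmmmjjmjjmjjmmmjjmm in place — mjj m m mjj mjj mjj m m mjj m m mjj m m mjj mjj mjj m m mjj mjj — and concatenate.

mjjmmmjjmjjmjjmmmjjmmmjjmmmjjmjjmjjmmmjjmjj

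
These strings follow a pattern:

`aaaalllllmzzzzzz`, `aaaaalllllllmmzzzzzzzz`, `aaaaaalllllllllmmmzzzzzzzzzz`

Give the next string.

The n-th term is n+2 a's then 2n+1 l's then n-1 m's then 2n+2 z's, where the shown terms are n = 2, 3, 4.
For the next term, n = 5, so the run lengths are 7, 11, 4, 12.

aaaaaaalllllllllllmmmmzzzzzzzzzzzz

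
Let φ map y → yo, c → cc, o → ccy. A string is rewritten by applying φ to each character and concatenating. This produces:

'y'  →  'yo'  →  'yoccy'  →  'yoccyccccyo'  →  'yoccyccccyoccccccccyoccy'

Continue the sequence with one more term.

φ(yoccyccccyoccccccccyoccy) expands symbol-by-symbol to yo ccy cc cc yo cc cc cc cc yo ccy cc cc cc cc cc cc cc cc yo ccy cc cc yo; joining the 24 pieces gives the next term.

yoccyccccyoccccccccyoccyccccccccccccccccyoccyccccyo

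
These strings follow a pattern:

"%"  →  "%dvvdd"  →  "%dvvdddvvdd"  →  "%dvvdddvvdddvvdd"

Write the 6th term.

%dvvdddvvdddvvdddvvdddvvdd

The strings grow by a fixed suffix dvvdd each time.
From %dvvdddvvdddvvdd, 2 further steps: %dvvdddvvdddvvdd → %dvvdddvvdddvvdddvvdd → (answer).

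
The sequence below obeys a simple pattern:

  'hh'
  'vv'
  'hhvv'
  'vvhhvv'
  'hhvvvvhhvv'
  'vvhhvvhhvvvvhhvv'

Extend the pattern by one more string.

hhvvvvhhvvvvhhvvhhvvvvhhvv

This is a Fibonacci-style word recurrence s(k) = s(k−2)·s(k−1): e.g. hh·vv = hhvv.
So term 7 is hhvvvvhhvv·vvhhvvhhvvvvhhvv.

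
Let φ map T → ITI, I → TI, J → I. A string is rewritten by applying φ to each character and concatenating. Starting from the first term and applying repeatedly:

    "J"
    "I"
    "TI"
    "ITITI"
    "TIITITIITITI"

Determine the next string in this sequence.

ITITITIITITIITITITIITITIITITI

Expanding TIITITIITITI: T→ITI, I→TI, I→TI, T→ITI, I→TI, T→ITI, I→TI, I→TI, T→ITI, I→TI, T→ITI, I→TI. Concatenated: ITI TI TI ITI TI ITI TI TI ITI TI ITI TI.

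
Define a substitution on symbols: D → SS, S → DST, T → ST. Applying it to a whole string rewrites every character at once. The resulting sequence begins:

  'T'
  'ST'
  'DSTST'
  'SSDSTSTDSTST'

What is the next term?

Expanding SSDSTSTDSTST: S→DST, S→DST, D→SS, S→DST, T→ST, S→DST, T→ST, D→SS, S→DST, T→ST, S→DST, T→ST. Concatenated: DST DST SS DST ST DST ST SS DST ST DST ST.

DSTDSTSSDSTSTDSTSTSSDSTSTDSTST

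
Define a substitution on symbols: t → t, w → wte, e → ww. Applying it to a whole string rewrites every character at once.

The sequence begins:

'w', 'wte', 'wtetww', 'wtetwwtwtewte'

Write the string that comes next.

Applying the rule to each of the 13 symbols of wtetwwtwtewte gives the pieces wte t ww t wte wte t wte t ww wte t ww, which concatenate to the answer.

wtetwwtwtewtetwtetwwwtetww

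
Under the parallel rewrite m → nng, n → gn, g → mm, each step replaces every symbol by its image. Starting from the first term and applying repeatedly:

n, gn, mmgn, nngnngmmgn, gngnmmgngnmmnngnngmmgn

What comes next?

mmgnmmgnnngnngmmgnmmgnnngnnggngnmmgngnmmnngnngmmgn

Applying the rule to each of the 22 symbols of gngnmmgngnmmnngnngmmgn gives the pieces mm gn mm gn nng nng mm gn mm gn nng nng gn gn mm gn gn mm nng nng mm gn, which concatenate to the answer.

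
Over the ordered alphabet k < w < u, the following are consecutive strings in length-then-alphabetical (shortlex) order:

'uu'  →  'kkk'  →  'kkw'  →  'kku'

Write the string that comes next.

The successor of kku increments the rightmost position that isn't already u and resets every position after it to k.

kwk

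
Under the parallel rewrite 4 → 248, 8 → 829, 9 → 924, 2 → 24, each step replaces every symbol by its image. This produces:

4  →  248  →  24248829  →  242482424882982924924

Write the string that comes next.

Applying the rule to each of the 21 symbols of 242482424882982924924 gives the pieces 24 248 24 248 829 24 248 24 248 829 829 24 924 829 24 924 24 248 924 24 248, which concatenate to the answer.

2424824248829242482424882982924924829249242424892424248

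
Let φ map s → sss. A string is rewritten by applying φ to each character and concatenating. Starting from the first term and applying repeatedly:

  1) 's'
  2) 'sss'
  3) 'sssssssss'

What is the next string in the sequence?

sssssssssssssssssssssssssss

Apply φ to sssssssss symbol by symbol: s→sss, s→sss, s→sss, s→sss, s→sss, s→sss, s→sss, s→sss, s→sss; joined: sss sss sss sss sss sss sss sss sss.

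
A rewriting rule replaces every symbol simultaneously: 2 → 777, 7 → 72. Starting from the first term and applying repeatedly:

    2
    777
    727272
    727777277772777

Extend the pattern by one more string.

727777272727277772727272777727272

φ(727777277772777) expands symbol-by-symbol to 72 777 72 72 72 72 777 72 72 72 72 777 72 72 72; joining the 15 pieces gives the next term.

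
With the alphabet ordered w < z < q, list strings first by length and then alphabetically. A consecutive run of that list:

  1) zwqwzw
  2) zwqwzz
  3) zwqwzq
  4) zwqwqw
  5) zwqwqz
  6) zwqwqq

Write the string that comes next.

zwqzww

Treat zwqwqq as a base-3 numeral over the given alphabet and add one, carrying through any trailing q's.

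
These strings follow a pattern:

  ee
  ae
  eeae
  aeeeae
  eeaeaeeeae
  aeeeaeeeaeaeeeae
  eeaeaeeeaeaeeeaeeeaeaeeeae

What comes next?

aeeeaeeeaeaeeeaeeeaeaeeeaeaeeeaeeeaeaeeeae

This is a Fibonacci-style word recurrence s(k) = s(k−2)·s(k−1): e.g. ee·ae = eeae.
The next term joins aeeeaeeeaeaeeeae and eeaeaeeeaeaeeeaeeeaeaeeeae.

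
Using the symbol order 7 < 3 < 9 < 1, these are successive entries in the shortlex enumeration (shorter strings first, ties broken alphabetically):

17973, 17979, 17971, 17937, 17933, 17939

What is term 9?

Continuing the enumeration 3 steps past 17939: 17939 → 17931 → 17997 → (answer).

17993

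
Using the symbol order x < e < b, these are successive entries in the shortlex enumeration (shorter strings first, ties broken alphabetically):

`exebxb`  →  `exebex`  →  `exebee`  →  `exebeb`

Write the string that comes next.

Treat exebeb as a base-3 numeral over the given alphabet and add one, carrying through any trailing b's.

exebbx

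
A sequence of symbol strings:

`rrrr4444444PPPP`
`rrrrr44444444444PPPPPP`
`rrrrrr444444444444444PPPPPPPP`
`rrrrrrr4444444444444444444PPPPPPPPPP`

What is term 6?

The n-th term is n+2 r's then 4n-1 4's then 2n P's, where the shown terms are n = 2, 3, 4, 5.
At n = 7 the blocks have lengths 9, 27, 14.

rrrrrrrrr444444444444444444444444444PPPPPPPPPPPPPP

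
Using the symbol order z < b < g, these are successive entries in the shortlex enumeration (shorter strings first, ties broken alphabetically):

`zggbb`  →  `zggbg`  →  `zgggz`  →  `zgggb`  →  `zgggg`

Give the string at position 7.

Stepping forward 2 times from zgggg: zgggg → bzzzz, then the target.

bzzzb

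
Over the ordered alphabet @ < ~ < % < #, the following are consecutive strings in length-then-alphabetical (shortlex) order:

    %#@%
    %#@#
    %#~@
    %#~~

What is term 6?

%#~#

Advancing 2 positions from %#~~ through %#~~ → %#~% reaches term 6.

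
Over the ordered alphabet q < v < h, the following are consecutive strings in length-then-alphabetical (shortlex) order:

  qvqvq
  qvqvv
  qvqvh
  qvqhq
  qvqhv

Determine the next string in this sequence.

Treat qvqhv as a base-3 numeral over the given alphabet and add one, carrying through any trailing h's.

qvqhh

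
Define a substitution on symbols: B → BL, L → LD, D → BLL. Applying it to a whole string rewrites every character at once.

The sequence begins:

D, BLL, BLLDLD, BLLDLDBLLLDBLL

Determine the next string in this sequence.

Rewriting the 14 symbols of BLLDLDBLLLDBLL one by one yields BL LD LD BLL LD BLL BL LD LD LD BLL BL LD LD; concatenated:

BLLDLDBLLLDBLLBLLDLDLDBLLBLLDLD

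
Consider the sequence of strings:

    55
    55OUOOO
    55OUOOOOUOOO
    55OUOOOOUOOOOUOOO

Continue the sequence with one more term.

55OUOOOOUOOOOUOOOOUOOO

Every step adds OUOOO to the end: s(k+1) = s(k)·OUOOO.
So the next term is 55OUOOOOUOOOOUOOO·OUOOO.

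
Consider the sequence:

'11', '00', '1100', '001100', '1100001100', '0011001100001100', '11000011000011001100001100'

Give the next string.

Each term (from the third on) is the two preceding terms concatenated in order: term 3 = 11·00 = 1100.
Continuing: 0011001100001100 · 11000011000011001100001100 gives term 8.

001100110000110011000011000011001100001100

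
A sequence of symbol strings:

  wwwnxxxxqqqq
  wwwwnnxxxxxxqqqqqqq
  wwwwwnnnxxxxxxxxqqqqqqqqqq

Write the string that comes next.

wwwwwwnnnnxxxxxxxxxxqqqqqqqqqqqqq

Reading off run lengths: w runs 3, 4, 5; n runs 1, 2, 3; x runs 4, 6, 8; q runs 4, 7, 10 — each is linear in n (n = 1, 2, …).
At n = 4 the blocks have lengths 6, 4, 10, 13.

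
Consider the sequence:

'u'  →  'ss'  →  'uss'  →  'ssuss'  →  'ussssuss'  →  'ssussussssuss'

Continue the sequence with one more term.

Each term (from the third on) is the two preceding terms concatenated in order: term 3 = u·ss = uss.
So term 7 is ussssuss·ssussussssuss.

ussssussssussussssuss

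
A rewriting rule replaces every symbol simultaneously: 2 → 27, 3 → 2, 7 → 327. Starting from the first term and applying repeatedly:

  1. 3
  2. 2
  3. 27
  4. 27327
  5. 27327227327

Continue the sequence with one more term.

273272273272727327227327

Rewriting each symbol of 27327227327: 2→27, 7→327, 3→2, 2→27, 7→327, 2→27, 2→27, 7→327, 3→2, 2→27, 7→327, which concatenates to 27 327 2 27 327 27 27 327 2 27 327.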